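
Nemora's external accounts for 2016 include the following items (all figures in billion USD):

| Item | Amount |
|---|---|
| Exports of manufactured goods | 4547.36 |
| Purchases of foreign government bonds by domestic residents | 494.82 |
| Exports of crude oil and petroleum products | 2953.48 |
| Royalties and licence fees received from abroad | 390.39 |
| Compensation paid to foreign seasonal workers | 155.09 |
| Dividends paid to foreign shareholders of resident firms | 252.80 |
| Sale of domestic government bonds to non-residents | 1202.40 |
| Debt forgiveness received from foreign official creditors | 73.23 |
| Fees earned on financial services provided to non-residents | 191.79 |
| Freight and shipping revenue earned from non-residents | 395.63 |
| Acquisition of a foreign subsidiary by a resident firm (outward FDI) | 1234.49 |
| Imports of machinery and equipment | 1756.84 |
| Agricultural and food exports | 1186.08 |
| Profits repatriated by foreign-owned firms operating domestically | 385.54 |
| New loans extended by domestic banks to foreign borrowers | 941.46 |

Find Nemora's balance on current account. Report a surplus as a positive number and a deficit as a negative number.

Goods: 2953.48 + 4547.36 - 1756.84 + 1186.08 = 6930.08
Services: 395.63 + 390.39 + 191.79 = 977.81
Primary income: -252.80 - 385.54 - 155.09 = -793.43
Current account = 6930.08 + 977.81 + (-793.43) = 7114.46
(Excluded from the current account — financial account: purchases of foreign government bonds by domestic residents 494.82, sale of domestic government bonds to non-residents 1202.40, acquisition of a foreign subsidiary by a resident firm (outward FDI) 1234.49, new loans extended by domestic banks to foreign borrowers 941.46; capital account: debt forgiveness received from foreign official creditors 73.23.)

7114.46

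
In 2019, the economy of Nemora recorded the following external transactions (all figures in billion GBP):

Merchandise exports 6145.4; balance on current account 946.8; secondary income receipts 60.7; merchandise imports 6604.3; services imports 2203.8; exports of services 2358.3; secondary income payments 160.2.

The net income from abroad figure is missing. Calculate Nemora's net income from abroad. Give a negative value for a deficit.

Current account = goods balance + services balance + net primary income + net secondary income
Sum of the known components = -403.9
Net income from abroad = CA - (known components) = 946.8 - (-403.9) = 1350.7

1350.7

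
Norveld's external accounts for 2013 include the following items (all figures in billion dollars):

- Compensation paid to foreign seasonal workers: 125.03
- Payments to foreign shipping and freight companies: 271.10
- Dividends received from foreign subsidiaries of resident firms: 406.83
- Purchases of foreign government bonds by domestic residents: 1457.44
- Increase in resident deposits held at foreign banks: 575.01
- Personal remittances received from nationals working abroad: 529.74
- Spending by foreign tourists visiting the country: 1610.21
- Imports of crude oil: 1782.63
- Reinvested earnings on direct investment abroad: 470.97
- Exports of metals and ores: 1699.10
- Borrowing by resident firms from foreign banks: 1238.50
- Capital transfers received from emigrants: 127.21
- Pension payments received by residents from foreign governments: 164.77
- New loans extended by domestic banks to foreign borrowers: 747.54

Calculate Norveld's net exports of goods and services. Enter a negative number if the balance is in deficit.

Goods: 1699.10 - 1782.63 = -83.53
Services: -271.10 + 1610.21 = 1339.11
Trade balance = -83.53 + 1339.11 = 1255.58
(Excluded from the trade balance — primary income: compensation paid to foreign seasonal workers 125.03, dividends received from foreign subsidiaries of resident firms 406.83, reinvested earnings on direct investment abroad 470.97; financial account: purchases of foreign government bonds by domestic residents 1457.44, increase in resident deposits held at foreign banks 575.01, borrowing by resident firms from foreign banks 1238.50, new loans extended by domestic banks to foreign borrowers 747.54; secondary income: personal remittances received from nationals working abroad 529.74, pension payments received by residents from foreign governments 164.77; capital account: capital transfers received from emigrants 127.21.)

1255.58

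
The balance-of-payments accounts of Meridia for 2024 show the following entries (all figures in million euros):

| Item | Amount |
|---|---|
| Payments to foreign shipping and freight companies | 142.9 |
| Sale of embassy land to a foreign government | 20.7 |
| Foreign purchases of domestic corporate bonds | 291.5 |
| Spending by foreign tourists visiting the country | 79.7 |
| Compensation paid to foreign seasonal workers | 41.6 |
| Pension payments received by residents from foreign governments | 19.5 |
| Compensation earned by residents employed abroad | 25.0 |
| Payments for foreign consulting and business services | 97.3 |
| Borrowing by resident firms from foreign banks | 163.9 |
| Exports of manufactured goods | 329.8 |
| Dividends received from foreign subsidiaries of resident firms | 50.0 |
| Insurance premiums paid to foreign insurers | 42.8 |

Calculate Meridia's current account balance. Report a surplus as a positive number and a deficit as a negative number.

179.4

Goods: 329.8
Services: -97.3 - 42.8 + 79.7 - 142.9 = -203.3
Primary income: 50.0 - 41.6 + 25.0 = 33.4
Secondary income: 19.5
Current account = 329.8 + (-203.3) + 33.4 + 19.5 = 179.4
(Excluded from the current account — capital account: sale of embassy land to a foreign government 20.7; financial account: foreign purchases of domestic corporate bonds 291.5, borrowing by resident firms from foreign banks 163.9.)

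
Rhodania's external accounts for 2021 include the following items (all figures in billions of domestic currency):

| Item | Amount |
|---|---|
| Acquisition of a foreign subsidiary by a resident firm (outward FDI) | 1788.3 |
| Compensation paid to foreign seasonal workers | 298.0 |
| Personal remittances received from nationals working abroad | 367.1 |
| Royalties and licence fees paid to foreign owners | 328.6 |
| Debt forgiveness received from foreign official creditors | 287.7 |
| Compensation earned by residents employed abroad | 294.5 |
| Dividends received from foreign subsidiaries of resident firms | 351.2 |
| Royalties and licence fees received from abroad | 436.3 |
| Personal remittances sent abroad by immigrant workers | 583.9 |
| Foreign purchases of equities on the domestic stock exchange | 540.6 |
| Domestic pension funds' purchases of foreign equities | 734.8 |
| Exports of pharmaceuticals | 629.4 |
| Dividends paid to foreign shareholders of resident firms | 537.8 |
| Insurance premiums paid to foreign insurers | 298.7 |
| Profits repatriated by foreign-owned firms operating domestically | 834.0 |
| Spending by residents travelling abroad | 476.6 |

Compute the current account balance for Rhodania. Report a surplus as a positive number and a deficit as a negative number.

Goods: 629.4
Services: 436.3 - 328.6 - 476.6 - 298.7 = -667.6
Primary income: -834.0 + 294.5 - 537.8 + 351.2 - 298.0 = -1024.1
Secondary income: 367.1 - 583.9 = -216.8
Current account = 629.4 + (-667.6) + (-1024.1) + (-216.8) = -1279.1
(Excluded from the current account — financial account: acquisition of a foreign subsidiary by a resident firm (outward FDI) 1788.3, foreign purchases of equities on the domestic stock exchange 540.6, domestic pension funds' purchases of foreign equities 734.8; capital account: debt forgiveness received from foreign official creditors 287.7.)

-1279.1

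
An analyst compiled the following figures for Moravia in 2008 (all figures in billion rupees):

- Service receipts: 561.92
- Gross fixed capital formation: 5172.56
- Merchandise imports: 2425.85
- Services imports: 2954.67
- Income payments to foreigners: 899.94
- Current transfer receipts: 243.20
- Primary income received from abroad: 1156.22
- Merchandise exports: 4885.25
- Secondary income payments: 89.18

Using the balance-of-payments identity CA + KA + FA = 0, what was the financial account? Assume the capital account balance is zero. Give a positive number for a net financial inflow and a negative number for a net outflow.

Goods balance = 4885.25 - 2425.85 = 2459.40
Services balance = 561.92 - 2954.67 = -2392.75
Trade balance (goods + services) = 2459.40 + (-2392.75) = 66.65
Net primary income = 1156.22 - 899.94 = 256.28
Net secondary income = 243.20 - 89.18 = 154.02
Current account = 66.65 + 256.28 + 154.02 = 476.95
Financial account = -(476.95) = -476.95

-476.95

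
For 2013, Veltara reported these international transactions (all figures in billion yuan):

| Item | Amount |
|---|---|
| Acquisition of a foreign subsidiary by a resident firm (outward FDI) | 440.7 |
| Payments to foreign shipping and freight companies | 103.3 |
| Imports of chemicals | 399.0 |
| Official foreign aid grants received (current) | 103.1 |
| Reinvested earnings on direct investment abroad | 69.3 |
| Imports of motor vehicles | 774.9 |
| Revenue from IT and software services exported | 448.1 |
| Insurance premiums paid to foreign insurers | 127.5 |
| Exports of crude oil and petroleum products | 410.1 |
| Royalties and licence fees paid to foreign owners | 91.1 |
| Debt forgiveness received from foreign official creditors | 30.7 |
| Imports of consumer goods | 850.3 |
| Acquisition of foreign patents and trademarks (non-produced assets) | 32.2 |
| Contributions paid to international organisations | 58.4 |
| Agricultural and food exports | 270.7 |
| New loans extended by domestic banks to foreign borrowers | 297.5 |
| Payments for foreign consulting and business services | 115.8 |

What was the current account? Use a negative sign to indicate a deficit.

-1219.0

Goods: -399.0 + 270.7 + 410.1 - 850.3 - 774.9 = -1343.4
Services: 448.1 - 91.1 - 103.3 - 127.5 - 115.8 = 10.4
Primary income: 69.3
Secondary income: 103.1 - 58.4 = 44.7
Current account = (-1343.4) + 10.4 + 69.3 + 44.7 = -1219.0
(Excluded from the current account — financial account: acquisition of a foreign subsidiary by a resident firm (outward FDI) 440.7, new loans extended by domestic banks to foreign borrowers 297.5; capital account: debt forgiveness received from foreign official creditors 30.7, acquisition of foreign patents and trademarks (non-produced assets) 32.2.)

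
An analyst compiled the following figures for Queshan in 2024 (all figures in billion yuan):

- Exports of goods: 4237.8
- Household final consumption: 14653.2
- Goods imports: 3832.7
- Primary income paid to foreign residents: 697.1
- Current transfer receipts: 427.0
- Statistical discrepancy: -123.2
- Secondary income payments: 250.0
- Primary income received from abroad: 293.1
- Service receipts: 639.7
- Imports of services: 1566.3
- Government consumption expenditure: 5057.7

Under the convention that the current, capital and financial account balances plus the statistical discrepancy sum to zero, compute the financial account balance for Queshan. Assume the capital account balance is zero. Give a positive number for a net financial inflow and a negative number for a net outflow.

871.7

Goods balance = 4237.8 - 3832.7 = 405.1
Services balance = 639.7 - 1566.3 = -926.6
Trade balance (goods + services) = 405.1 + (-926.6) = -521.5
Net primary income = 293.1 - 697.1 = -404.0
Net secondary income = 427.0 - 250.0 = 177.0
Current account = -521.5 + (-404.0) + 177.0 = -748.5
Financial account = -(-748.5 + (-123.2)) = 871.7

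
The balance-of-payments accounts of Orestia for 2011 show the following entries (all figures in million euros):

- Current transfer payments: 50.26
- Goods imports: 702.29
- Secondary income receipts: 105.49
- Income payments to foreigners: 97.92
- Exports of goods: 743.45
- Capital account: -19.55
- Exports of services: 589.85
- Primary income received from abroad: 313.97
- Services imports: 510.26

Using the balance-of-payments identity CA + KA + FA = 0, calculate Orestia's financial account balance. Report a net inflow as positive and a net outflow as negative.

Goods balance = 743.45 - 702.29 = 41.16
Services balance = 589.85 - 510.26 = 79.59
Trade balance (goods + services) = 41.16 + 79.59 = 120.75
Net primary income = 313.97 - 97.92 = 216.05
Net secondary income = 105.49 - 50.26 = 55.23
Current account = 120.75 + 216.05 + 55.23 = 392.03
Financial account = -(392.03 + (-19.55)) = -372.48

-372.48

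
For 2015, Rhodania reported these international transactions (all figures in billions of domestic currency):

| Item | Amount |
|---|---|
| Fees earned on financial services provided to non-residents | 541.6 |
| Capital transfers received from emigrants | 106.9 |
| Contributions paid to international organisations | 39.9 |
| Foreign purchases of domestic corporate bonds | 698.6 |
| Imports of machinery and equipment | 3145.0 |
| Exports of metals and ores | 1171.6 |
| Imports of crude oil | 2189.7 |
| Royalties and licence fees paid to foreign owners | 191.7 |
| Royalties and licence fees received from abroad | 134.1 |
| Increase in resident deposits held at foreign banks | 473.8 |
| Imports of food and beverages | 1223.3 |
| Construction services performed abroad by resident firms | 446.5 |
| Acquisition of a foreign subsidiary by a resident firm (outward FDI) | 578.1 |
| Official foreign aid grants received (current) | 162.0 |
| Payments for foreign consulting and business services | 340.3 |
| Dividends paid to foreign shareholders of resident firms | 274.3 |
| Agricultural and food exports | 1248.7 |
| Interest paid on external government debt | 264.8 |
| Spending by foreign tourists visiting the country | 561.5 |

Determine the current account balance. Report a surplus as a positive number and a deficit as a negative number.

Goods: -3145.0 + 1248.7 - 1223.3 + 1171.6 - 2189.7 = -4137.7
Services: -340.3 - 191.7 + 541.6 + 446.5 + 134.1 + 561.5 = 1151.7
Primary income: -264.8 - 274.3 = -539.1
Secondary income: -39.9 + 162.0 = 122.1
Current account = (-4137.7) + 1151.7 + (-539.1) + 122.1 = -3403.0
(Excluded from the current account — capital account: capital transfers received from emigrants 106.9; financial account: foreign purchases of domestic corporate bonds 698.6, increase in resident deposits held at foreign banks 473.8, acquisition of a foreign subsidiary by a resident firm (outward FDI) 578.1.)

-3403.0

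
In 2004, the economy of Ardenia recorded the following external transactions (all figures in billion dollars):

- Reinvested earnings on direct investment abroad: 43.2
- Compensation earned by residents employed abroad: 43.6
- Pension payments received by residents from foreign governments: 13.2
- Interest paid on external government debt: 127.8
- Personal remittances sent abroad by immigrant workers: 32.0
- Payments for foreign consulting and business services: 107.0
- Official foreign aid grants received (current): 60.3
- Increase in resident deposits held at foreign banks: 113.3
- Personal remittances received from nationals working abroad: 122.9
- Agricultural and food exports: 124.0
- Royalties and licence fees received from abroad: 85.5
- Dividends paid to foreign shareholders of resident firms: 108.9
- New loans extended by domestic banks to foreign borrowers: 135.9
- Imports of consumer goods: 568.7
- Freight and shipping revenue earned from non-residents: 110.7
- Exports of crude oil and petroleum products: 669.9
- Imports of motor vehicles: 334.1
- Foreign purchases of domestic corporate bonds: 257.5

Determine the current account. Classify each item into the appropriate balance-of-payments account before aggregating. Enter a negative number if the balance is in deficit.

-5.2

Goods: 669.9 - 334.1 + 124.0 - 568.7 = -108.9
Services: 110.7 - 107.0 + 85.5 = 89.2
Primary income: 43.2 - 108.9 - 127.8 + 43.6 = -149.9
Secondary income: 60.3 + 13.2 - 32.0 + 122.9 = 164.4
Current account = (-108.9) + 89.2 + (-149.9) + 164.4 = -5.2
(Excluded from the current account — financial account: increase in resident deposits held at foreign banks 113.3, new loans extended by domestic banks to foreign borrowers 135.9, foreign purchases of domestic corporate bonds 257.5.)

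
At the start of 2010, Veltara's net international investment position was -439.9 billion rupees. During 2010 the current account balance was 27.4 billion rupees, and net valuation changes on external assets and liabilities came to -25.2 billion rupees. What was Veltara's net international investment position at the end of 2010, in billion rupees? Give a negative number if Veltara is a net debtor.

-437.7

Change in NIIP = current account + net valuation change = 27.4 + (-25.2) = 2.2
End-of-year NIIP = -439.9 + 2.2 = -437.7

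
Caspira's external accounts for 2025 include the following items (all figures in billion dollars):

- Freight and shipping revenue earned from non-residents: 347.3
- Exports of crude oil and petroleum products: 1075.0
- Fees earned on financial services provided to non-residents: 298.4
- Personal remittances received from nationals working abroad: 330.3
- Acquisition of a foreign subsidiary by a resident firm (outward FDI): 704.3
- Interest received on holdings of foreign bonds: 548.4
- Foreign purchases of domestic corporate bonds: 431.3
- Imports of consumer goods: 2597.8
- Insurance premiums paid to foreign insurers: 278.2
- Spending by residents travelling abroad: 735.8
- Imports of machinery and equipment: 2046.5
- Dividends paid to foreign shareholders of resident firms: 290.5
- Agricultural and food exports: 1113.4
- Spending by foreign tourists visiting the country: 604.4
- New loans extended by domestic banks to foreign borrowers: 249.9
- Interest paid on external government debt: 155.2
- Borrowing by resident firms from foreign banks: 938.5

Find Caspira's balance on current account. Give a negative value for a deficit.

Goods: 1075.0 - 2046.5 + 1113.4 - 2597.8 = -2455.9
Services: -735.8 + 604.4 + 298.4 + 347.3 - 278.2 = 236.1
Primary income: -290.5 - 155.2 + 548.4 = 102.7
Secondary income: 330.3
Current account = (-2455.9) + 236.1 + 102.7 + 330.3 = -1786.8
(Excluded from the current account — financial account: acquisition of a foreign subsidiary by a resident firm (outward FDI) 704.3, foreign purchases of domestic corporate bonds 431.3, new loans extended by domestic banks to foreign borrowers 249.9, borrowing by resident firms from foreign banks 938.5.)

-1786.8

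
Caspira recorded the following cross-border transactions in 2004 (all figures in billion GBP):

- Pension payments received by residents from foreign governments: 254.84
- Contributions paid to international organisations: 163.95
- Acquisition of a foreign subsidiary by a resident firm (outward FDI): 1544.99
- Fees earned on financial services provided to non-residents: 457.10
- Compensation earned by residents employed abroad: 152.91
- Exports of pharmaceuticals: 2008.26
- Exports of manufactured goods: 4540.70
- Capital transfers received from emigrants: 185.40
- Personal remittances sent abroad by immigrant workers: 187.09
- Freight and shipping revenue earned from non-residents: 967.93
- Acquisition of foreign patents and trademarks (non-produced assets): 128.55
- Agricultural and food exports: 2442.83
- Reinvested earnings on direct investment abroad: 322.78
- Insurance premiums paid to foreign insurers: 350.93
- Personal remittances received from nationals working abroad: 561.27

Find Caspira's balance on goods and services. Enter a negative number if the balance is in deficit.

Goods: 2008.26 + 2442.83 + 4540.70 = 8991.79
Services: 967.93 - 350.93 + 457.10 = 1074.10
Trade balance = 8991.79 + 1074.10 = 10065.89
(Excluded from the trade balance — secondary income: pension payments received by residents from foreign governments 254.84, contributions paid to international organisations 163.95, personal remittances sent abroad by immigrant workers 187.09, personal remittances received from nationals working abroad 561.27; financial account: acquisition of a foreign subsidiary by a resident firm (outward FDI) 1544.99; primary income: compensation earned by residents employed abroad 152.91, reinvested earnings on direct investment abroad 322.78; capital account: capital transfers received from emigrants 185.40, acquisition of foreign patents and trademarks (non-produced assets) 128.55.)

10065.89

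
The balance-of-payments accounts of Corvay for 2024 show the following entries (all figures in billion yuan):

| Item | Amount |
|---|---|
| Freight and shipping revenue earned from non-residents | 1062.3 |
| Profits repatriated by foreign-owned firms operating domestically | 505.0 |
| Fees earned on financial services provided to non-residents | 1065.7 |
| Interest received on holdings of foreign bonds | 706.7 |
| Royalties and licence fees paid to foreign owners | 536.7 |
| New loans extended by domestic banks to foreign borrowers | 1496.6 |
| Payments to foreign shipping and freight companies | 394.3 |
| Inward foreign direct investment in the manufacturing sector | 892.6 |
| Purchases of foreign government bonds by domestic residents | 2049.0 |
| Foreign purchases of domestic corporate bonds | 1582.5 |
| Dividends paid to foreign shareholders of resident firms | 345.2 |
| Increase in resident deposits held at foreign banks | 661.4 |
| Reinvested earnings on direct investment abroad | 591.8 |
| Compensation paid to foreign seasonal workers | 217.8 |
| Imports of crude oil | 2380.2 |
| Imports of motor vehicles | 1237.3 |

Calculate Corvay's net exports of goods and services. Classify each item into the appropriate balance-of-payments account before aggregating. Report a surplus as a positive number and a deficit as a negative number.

Goods: -1237.3 - 2380.2 = -3617.5
Services: -536.7 - 394.3 + 1062.3 + 1065.7 = 1197.0
Trade balance = -3617.5 + 1197.0 = -2420.5
(Excluded from the trade balance — primary income: profits repatriated by foreign-owned firms operating domestically 505.0, interest received on holdings of foreign bonds 706.7, dividends paid to foreign shareholders of resident firms 345.2, reinvested earnings on direct investment abroad 591.8, compensation paid to foreign seasonal workers 217.8; financial account: new loans extended by domestic banks to foreign borrowers 1496.6, inward foreign direct investment in the manufacturing sector 892.6, purchases of foreign government bonds by domestic residents 2049.0, foreign purchases of domestic corporate bonds 1582.5, increase in resident deposits held at foreign banks 661.4.)

-2420.5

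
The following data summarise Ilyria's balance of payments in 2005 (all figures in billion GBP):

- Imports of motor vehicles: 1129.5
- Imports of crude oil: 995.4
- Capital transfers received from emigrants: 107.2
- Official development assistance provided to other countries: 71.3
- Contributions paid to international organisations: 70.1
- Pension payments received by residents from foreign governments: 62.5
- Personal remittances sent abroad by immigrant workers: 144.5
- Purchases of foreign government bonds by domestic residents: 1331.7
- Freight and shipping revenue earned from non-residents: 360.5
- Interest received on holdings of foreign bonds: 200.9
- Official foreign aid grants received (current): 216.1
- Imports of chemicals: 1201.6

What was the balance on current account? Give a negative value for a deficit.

-2772.4

Goods: -1201.6 - 995.4 - 1129.5 = -3326.5
Services: 360.5
Primary income: 200.9
Secondary income: -71.3 - 70.1 + 62.5 - 144.5 + 216.1 = -7.3
Current account = (-3326.5) + 360.5 + 200.9 + (-7.3) = -2772.4
(Excluded from the current account — capital account: capital transfers received from emigrants 107.2; financial account: purchases of foreign government bonds by domestic residents 1331.7.)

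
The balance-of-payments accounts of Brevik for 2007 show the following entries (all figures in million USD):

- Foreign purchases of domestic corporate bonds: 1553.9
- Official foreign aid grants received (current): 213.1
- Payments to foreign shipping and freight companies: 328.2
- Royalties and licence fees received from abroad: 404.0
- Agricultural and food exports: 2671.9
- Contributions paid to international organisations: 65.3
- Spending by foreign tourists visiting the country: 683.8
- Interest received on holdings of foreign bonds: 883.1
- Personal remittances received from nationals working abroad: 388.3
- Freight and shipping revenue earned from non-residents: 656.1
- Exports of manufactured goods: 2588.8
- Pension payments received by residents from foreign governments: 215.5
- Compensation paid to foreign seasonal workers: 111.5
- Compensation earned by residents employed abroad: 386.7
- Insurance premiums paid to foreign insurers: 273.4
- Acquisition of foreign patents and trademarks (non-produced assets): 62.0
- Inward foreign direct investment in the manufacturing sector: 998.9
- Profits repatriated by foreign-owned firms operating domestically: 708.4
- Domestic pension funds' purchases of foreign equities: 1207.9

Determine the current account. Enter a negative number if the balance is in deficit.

7604.5

Goods: 2588.8 + 2671.9 = 5260.7
Services: 683.8 + 404.0 - 328.2 - 273.4 + 656.1 = 1142.3
Primary income: -111.5 + 883.1 + 386.7 - 708.4 = 449.9
Secondary income: 213.1 + 388.3 - 65.3 + 215.5 = 751.6
Current account = 5260.7 + 1142.3 + 449.9 + 751.6 = 7604.5
(Excluded from the current account — financial account: foreign purchases of domestic corporate bonds 1553.9, inward foreign direct investment in the manufacturing sector 998.9, domestic pension funds' purchases of foreign equities 1207.9; capital account: acquisition of foreign patents and trademarks (non-produced assets) 62.0.)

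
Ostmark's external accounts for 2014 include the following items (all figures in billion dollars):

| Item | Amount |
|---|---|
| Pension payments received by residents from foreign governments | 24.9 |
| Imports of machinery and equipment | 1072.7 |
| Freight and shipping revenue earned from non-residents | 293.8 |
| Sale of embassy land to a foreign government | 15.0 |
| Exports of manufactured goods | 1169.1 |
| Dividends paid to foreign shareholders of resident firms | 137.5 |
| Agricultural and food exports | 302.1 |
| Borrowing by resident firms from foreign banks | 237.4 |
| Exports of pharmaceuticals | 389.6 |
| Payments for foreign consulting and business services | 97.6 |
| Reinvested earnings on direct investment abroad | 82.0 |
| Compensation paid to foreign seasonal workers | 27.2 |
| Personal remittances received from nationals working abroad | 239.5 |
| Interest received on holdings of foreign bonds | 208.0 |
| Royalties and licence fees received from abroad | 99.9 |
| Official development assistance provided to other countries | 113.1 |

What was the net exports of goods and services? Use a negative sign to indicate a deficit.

1084.2

Goods: 389.6 + 302.1 + 1169.1 - 1072.7 = 788.1
Services: -97.6 + 99.9 + 293.8 = 296.1
Trade balance = 788.1 + 296.1 = 1084.2
(Excluded from the trade balance — secondary income: pension payments received by residents from foreign governments 24.9, personal remittances received from nationals working abroad 239.5, official development assistance provided to other countries 113.1; capital account: sale of embassy land to a foreign government 15.0; primary income: dividends paid to foreign shareholders of resident firms 137.5, reinvested earnings on direct investment abroad 82.0, compensation paid to foreign seasonal workers 27.2, interest received on holdings of foreign bonds 208.0; financial account: borrowing by resident firms from foreign banks 237.4.)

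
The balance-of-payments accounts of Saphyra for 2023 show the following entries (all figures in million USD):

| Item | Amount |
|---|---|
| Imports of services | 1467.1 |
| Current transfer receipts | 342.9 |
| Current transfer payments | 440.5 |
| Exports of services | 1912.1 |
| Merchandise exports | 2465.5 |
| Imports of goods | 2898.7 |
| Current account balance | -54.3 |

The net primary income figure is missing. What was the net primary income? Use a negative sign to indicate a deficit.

Current account = goods balance + services balance + net primary income + net secondary income
Sum of the known components = -85.8
Net primary income = CA - (known components) = -54.3 - (-85.8) = 31.5

31.5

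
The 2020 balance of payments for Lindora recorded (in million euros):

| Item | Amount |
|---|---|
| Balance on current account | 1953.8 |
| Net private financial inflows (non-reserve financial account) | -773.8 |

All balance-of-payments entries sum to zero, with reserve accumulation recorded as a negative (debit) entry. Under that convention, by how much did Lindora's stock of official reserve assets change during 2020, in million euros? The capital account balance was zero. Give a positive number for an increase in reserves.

1180.0

Official reserve transactions balance = -(1953.8 + (-773.8)) = -1180.0
An accumulation of reserves is recorded as a debit (negative entry), so the change in the stock of reserves is the negative of that balance.
Change in official reserves = -(-1180.0) = 1180.0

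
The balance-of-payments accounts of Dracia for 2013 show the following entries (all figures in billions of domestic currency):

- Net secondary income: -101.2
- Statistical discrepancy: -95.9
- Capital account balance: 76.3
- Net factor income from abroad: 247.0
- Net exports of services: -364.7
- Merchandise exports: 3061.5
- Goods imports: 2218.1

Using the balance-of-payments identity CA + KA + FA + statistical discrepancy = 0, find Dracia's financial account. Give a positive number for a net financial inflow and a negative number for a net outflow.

Goods balance = 3061.5 - 2218.1 = 843.4
Services balance = -364.7
Trade balance (goods + services) = 843.4 + (-364.7) = 478.7
Net primary income = 247.0
Net secondary income = -101.2
Current account = 478.7 + 247.0 + (-101.2) = 624.5
Financial account = -(624.5 + 76.3 + (-95.9)) = -604.9

-604.9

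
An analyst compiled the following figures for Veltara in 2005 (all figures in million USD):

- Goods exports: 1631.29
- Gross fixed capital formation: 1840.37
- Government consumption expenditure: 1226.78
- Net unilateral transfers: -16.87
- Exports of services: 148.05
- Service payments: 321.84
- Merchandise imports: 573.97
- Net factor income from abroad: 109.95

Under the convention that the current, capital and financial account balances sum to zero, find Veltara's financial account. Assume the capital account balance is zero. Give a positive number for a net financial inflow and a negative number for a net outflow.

-976.61

Goods balance = 1631.29 - 573.97 = 1057.32
Services balance = 148.05 - 321.84 = -173.79
Trade balance (goods + services) = 1057.32 + (-173.79) = 883.53
Net primary income = 109.95
Net secondary income = -16.87
Current account = 883.53 + 109.95 + (-16.87) = 976.61
Financial account = -(976.61) = -976.61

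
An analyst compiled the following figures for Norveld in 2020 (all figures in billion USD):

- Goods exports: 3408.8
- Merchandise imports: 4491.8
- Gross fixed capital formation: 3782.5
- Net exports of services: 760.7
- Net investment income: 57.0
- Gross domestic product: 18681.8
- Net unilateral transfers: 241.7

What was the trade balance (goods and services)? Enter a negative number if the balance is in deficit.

Goods balance = 3408.8 - 4491.8 = -1083.0
Services balance = 760.7
Trade balance (goods + services) = -1083.0 + 760.7 = -322.3

-322.3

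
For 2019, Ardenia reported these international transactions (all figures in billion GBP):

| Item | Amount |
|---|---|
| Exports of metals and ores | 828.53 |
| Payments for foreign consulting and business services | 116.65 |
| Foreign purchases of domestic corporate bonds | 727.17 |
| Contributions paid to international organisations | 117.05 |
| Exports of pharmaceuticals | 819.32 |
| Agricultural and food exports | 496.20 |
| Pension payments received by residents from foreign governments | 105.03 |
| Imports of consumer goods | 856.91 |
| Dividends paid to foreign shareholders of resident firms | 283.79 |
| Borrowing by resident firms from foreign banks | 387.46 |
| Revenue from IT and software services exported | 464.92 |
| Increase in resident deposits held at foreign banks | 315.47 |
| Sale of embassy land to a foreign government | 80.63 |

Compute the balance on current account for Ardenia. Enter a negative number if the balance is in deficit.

Goods: 819.32 - 856.91 + 496.20 + 828.53 = 1287.14
Services: -116.65 + 464.92 = 348.27
Primary income: -283.79
Secondary income: 105.03 - 117.05 = -12.02
Current account = 1287.14 + 348.27 + (-283.79) + (-12.02) = 1339.60
(Excluded from the current account — financial account: foreign purchases of domestic corporate bonds 727.17, borrowing by resident firms from foreign banks 387.46, increase in resident deposits held at foreign banks 315.47; capital account: sale of embassy land to a foreign government 80.63.)

1339.60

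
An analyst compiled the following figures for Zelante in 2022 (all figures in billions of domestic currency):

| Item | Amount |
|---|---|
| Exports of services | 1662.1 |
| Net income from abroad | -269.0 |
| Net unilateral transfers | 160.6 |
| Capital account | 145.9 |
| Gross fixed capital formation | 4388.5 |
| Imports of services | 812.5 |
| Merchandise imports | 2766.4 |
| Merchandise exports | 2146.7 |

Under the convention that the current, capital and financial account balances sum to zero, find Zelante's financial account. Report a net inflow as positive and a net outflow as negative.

Goods balance = 2146.7 - 2766.4 = -619.7
Services balance = 1662.1 - 812.5 = 849.6
Trade balance (goods + services) = -619.7 + 849.6 = 229.9
Net primary income = -269.0
Net secondary income = 160.6
Current account = 229.9 + (-269.0) + 160.6 = 121.5
Financial account = -(121.5 + 145.9) = -267.4

-267.4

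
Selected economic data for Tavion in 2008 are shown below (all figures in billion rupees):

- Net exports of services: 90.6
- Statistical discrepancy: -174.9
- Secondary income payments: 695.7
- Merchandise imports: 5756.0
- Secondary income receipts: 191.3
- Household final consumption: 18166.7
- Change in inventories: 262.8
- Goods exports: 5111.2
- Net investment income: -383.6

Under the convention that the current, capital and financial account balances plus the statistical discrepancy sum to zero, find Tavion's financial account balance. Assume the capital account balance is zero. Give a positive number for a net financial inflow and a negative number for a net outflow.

1617.1

Goods balance = 5111.2 - 5756.0 = -644.8
Services balance = 90.6
Trade balance (goods + services) = -644.8 + 90.6 = -554.2
Net primary income = -383.6
Net secondary income = 191.3 - 695.7 = -504.4
Current account = -554.2 + (-383.6) + (-504.4) = -1442.2
Financial account = -(-1442.2 + (-174.9)) = 1617.1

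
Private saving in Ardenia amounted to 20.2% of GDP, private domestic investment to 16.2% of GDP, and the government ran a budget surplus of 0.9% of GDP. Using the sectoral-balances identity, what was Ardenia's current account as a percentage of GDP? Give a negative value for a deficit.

By the sectoral-balances identity, CA = (S_private - I) + (T - G).
Private balance = 20.2 - 16.2 = 4.0
Government balance (T - G) = 0.9
CA = 4.0 + 0.9 = 4.9

4.9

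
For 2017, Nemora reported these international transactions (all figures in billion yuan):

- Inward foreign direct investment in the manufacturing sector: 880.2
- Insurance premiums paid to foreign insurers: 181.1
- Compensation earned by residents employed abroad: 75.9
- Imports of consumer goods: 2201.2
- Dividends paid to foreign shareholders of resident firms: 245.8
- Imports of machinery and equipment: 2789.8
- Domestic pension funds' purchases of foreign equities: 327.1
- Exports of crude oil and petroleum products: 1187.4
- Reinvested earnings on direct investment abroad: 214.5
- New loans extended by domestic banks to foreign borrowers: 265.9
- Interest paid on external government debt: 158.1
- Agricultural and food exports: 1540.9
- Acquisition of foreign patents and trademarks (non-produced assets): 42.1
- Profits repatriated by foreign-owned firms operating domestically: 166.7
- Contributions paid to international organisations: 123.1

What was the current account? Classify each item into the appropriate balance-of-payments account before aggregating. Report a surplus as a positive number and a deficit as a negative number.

-2847.1

Goods: 1540.9 + 1187.4 - 2789.8 - 2201.2 = -2262.7
Services: -181.1
Primary income: -245.8 - 166.7 + 214.5 + 75.9 - 158.1 = -280.2
Secondary income: -123.1
Current account = (-2262.7) + (-181.1) + (-280.2) + (-123.1) = -2847.1
(Excluded from the current account — financial account: inward foreign direct investment in the manufacturing sector 880.2, domestic pension funds' purchases of foreign equities 327.1, new loans extended by domestic banks to foreign borrowers 265.9; capital account: acquisition of foreign patents and trademarks (non-produced assets) 42.1.)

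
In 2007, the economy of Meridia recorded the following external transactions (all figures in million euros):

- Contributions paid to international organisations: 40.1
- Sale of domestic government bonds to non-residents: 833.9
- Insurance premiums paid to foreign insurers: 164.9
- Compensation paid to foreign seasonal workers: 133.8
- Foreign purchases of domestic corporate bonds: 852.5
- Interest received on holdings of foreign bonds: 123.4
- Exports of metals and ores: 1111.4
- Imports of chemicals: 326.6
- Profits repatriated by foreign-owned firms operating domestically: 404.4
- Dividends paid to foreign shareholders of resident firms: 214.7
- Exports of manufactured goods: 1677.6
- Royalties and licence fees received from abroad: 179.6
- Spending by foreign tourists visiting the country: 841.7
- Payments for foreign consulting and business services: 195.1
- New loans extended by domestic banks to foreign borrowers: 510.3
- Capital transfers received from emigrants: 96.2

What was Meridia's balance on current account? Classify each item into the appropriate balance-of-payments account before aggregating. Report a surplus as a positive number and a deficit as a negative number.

Goods: -326.6 + 1677.6 + 1111.4 = 2462.4
Services: 841.7 - 164.9 - 195.1 + 179.6 = 661.3
Primary income: 123.4 - 404.4 - 133.8 - 214.7 = -629.5
Secondary income: -40.1
Current account = 2462.4 + 661.3 + (-629.5) + (-40.1) = 2454.1
(Excluded from the current account — financial account: sale of domestic government bonds to non-residents 833.9, foreign purchases of domestic corporate bonds 852.5, new loans extended by domestic banks to foreign borrowers 510.3; capital account: capital transfers received from emigrants 96.2.)

2454.1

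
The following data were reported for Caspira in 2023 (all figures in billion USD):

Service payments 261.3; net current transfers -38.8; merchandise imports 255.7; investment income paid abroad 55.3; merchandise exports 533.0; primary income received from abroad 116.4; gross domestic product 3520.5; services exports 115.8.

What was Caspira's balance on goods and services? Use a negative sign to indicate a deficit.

Goods balance = 533.0 - 255.7 = 277.3
Services balance = 115.8 - 261.3 = -145.5
Trade balance (goods + services) = 277.3 + (-145.5) = 131.8

131.8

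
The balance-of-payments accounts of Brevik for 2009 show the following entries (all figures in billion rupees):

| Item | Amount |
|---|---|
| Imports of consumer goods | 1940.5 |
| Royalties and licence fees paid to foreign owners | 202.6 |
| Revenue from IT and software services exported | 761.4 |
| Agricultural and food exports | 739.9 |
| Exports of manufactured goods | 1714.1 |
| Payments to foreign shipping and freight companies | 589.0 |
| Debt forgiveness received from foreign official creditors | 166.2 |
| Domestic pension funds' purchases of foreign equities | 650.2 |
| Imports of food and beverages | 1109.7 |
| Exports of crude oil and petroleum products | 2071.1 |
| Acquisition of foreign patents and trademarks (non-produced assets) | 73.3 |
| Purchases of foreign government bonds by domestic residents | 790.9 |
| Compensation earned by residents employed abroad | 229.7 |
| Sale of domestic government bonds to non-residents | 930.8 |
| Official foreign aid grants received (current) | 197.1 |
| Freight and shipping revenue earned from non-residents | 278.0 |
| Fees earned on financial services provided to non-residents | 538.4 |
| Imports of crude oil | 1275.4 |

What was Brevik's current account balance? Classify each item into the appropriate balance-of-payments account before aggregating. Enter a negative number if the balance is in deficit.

Goods: -1940.5 - 1275.4 + 1714.1 + 739.9 - 1109.7 + 2071.1 = 199.5
Services: -202.6 - 589.0 + 278.0 + 538.4 + 761.4 = 786.2
Primary income: 229.7
Secondary income: 197.1
Current account = 199.5 + 786.2 + 229.7 + 197.1 = 1412.5
(Excluded from the current account — capital account: debt forgiveness received from foreign official creditors 166.2, acquisition of foreign patents and trademarks (non-produced assets) 73.3; financial account: domestic pension funds' purchases of foreign equities 650.2, purchases of foreign government bonds by domestic residents 790.9, sale of domestic government bonds to non-residents 930.8.)

1412.5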